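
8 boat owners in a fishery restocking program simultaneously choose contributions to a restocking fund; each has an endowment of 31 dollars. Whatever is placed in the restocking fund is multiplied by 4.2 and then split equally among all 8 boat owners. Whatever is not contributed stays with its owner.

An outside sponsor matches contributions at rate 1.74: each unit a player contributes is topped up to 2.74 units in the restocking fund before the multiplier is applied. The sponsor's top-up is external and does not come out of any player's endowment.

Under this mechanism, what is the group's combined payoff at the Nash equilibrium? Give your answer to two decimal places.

2853.98 dollars

With the mechanism, a contributed unit returns 4.2 × 2.74 / 8 = 1.4385 per unit of net cost to the contributor — now above 1 — so contributing fully is weakly dominant for every player.
So the Nash equilibrium is full contribution by all 8; the group earns 4.2 × 2.74 × 248 = 2853.98.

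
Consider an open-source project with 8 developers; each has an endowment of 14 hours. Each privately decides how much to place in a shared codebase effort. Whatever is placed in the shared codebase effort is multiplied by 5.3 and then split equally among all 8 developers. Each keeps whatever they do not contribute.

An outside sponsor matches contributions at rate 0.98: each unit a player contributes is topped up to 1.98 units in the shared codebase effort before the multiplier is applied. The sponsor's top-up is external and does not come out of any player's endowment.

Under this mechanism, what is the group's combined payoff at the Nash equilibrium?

1175.33 hours

Under the mechanism each unit contributed yields 5.3 × 1.98 / 8 = 1.3118 back to its contributor per unit of net cost, which exceeds 1, making full contribution the dominant choice for everyone.
At the Nash equilibrium everyone contributes 14. Group total payoff = 5.3 × 1.98 × 112 = 1175.33.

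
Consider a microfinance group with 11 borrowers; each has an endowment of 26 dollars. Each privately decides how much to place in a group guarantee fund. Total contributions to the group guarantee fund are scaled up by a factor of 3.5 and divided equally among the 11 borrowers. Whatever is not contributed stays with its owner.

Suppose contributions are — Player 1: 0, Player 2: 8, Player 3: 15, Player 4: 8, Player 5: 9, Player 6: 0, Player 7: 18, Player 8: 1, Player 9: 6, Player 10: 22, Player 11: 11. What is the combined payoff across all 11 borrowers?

531.00 dollars

Total contributed: 0 + 8 + 15 + 8 + 9 + 0 + 18 + 1 + 6 + 22 + 11 = 98; total kept: 11 × 26 − 98 = 188.
The group guarantee fund pays out 3.5 × 98 = 343.00 in aggregate.
Group total = 188 + 343.00 = 531.00.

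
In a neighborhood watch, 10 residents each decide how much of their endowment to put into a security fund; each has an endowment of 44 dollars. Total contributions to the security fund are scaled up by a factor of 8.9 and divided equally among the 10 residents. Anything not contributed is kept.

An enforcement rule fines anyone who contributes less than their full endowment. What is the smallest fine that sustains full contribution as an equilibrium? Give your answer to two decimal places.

Given the others contribute fully, the best deviation is to contribute 0 (any partial contribution still incurs the fine and gives up units whose private return 0.8900 is below 1).
Deviating from 44 to 0 saves 44 dollars but forfeits the deviator's share of the drop in the security fund: 8.9/10 × 44 = 39.16.
So the deviation gain is 44 − 39.16 = 4.84, and the fine must be at least 4.84 dollars to wipe it out.

4.84 dollars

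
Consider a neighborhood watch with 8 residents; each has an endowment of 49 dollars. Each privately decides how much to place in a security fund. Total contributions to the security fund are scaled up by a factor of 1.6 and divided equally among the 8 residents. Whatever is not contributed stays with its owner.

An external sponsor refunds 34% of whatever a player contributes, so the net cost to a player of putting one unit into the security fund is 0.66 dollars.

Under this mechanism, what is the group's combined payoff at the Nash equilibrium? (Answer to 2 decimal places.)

With the mechanism, a contributed unit returns (1.6/8) / 0.66 = 0.3030 per unit of net cost — still below 1 — so contributing 0 remains dominant for every player.
Everyone keeps their endowment and the group total is 8 × 49 = 392.

392.00 dollars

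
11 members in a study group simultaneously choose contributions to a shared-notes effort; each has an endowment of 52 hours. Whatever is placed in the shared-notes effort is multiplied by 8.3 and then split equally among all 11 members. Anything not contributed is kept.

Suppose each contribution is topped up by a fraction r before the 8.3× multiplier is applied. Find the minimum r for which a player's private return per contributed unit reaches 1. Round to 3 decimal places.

With matching at rate r, one contributed unit becomes (1 + r) in the shared-notes effort and returns 8.3 × (1 + r) / 11 to the contributor.
Setting this equal to 1: 1 + r = 11/8.3 = 1.3253.
So the minimum matching rate is r = 1.3253 − 1 = 0.325.

0.325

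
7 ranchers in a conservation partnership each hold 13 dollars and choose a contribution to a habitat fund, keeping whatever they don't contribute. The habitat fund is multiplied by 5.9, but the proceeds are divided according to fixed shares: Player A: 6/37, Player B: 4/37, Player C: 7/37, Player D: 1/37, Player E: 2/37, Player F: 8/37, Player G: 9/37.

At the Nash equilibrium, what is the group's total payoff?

282.10 dollars

Player j's private return per contributed unit is 5.9 × (j's share). Contributing is weakly dominant for j when that share is at least 1/5.9 = 0.1695, and contributing 0 is dominant otherwise.
Player C, Player F and Player G are above the threshold, contributing 13 each; the remaining 4 contribute 0. Total contributed: 39.
The habitat fund pays out 5.9 × 39 = 230.10 in total (split across the unequal shares, but the aggregate is all that matters for the group sum).
The 4 free-riders keep 13 each, adding 52. Group total = 52 + 230.10 = 282.10.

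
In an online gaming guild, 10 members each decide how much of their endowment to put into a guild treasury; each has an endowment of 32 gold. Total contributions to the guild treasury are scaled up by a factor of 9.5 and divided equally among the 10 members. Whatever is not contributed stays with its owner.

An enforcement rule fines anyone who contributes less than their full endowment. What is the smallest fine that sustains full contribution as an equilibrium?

1.60 gold

Given the others contribute fully, the best deviation is to contribute 0 (any partial contribution still incurs the fine and gives up units whose private return 0.9500 is below 1).
Deviating from 32 to 0 saves 32 gold but forfeits the deviator's share of the drop in the guild treasury: 9.5/10 × 32 = 30.40.
So the deviation gain is 32 − 30.40 = 1.60, and the fine must be at least 1.60 gold to wipe it out.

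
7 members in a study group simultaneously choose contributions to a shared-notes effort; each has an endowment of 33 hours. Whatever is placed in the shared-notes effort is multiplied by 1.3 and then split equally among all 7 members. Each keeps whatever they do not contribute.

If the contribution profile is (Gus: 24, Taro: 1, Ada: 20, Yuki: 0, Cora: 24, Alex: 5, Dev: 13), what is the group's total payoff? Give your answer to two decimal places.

Total contributed: 24 + 1 + 20 + 0 + 24 + 5 + 13 = 87; total kept: 7 × 33 − 87 = 144.
The shared-notes effort pays out 1.3 × 87 = 113.10 in aggregate.
Group total = 144 + 113.10 = 257.10.

257.10 hours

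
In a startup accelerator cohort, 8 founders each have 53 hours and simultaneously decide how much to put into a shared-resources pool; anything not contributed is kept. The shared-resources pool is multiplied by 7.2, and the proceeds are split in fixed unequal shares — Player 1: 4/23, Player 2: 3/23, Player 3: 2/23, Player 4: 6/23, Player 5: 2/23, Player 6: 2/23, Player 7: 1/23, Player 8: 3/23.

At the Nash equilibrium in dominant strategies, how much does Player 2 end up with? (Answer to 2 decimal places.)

For player j, contributing a unit is worthwhile iff 7.2 × (j's share) ≥ 1, i.e. iff j's share is at least 0.1389.
The shares above 0.1389 belong to Player 1 and Player 4, contributing 53 each; the remaining 6 contribute 0. Total contributed: 106.
Player 2 keeps 53 and receives 7.2 × 106 × 3/23 = 99.55 from the shared-resources pool, for a payoff of 152.55.

152.55 hours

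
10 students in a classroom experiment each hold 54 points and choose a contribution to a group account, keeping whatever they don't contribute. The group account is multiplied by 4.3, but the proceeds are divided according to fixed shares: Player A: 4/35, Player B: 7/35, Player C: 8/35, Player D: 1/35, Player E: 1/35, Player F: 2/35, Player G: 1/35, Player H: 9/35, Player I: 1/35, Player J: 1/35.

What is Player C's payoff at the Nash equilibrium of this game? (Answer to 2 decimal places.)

Each unit j contributes comes back to j as 4.3 × (j's share), so j prefers to contribute only if that share exceeds 1/4.3 = 0.2326; otherwise keeping the unit dominates.
Player H alone (share 9/35) is above the threshold, contributing 54; the remaining 9 contribute 0. Total contributed: 54.
Player C keeps 54 and receives 4.3 × 54 × 8/35 = 53.07 from the group account, for a payoff of 107.07.

107.07 points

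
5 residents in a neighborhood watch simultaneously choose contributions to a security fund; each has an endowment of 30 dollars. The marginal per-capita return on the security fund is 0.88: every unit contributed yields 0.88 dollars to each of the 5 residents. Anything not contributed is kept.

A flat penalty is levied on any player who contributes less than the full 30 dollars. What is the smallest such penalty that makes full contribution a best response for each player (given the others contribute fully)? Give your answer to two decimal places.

3.60 dollars

Given the others contribute fully, the best deviation is to contribute 0 (any partial contribution still incurs the fine and gives up units whose private return 0.88 is below 1).
Deviating from 30 to 0 saves 30 dollars but forfeits the deviator's share of the drop in the security fund: 0.88 × 30 = 26.40.
So the deviation gain is 30 − 26.40 = 3.60, and the fine must be at least 3.60 dollars to wipe it out.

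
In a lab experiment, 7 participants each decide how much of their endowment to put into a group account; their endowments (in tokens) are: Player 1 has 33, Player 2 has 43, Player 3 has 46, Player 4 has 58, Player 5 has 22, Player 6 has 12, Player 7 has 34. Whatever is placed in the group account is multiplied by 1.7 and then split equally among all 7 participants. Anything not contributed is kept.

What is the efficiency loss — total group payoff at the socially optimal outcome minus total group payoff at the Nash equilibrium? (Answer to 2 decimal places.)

173.60 tokens

The private return per contributed unit is 1.7/7 = 0.2429 < 1 for every player regardless of endowment, so the Nash equilibrium is zero contribution and the group total is Σ E_j = 33 + 43 + 46 + 58 + 22 + 12 + 34 = 248.
Each contributed unit returns 1.700 to the group, so the social optimum is full contribution by everyone: group total = 1.700 × 248 = 421.60.
Efficiency loss = (1.700 − 1) × 248 = 173.60.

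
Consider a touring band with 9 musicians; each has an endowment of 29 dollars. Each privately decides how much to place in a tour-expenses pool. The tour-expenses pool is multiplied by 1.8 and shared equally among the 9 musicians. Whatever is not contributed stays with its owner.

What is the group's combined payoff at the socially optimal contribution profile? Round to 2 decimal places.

Each contributed unit returns 1.800 to the group as a whole (0.2000 to each of 9 players), which exceeds 1, so the social optimum is full contribution: group total = 1.800 × 261 = 469.80.

469.80 dollars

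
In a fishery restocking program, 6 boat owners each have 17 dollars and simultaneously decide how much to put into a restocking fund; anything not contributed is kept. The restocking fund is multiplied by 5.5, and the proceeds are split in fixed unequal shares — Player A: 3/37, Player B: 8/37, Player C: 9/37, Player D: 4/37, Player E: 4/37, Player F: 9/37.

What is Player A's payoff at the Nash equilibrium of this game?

Player j's private return per contributed unit is 5.5 × (j's share). Contributing is weakly dominant for j when that share is at least 1/5.5 = 0.1818, and contributing 0 is dominant otherwise.
The shares above 0.1818 belong to Player B, Player C and Player F, contributing 17 each; the remaining 3 contribute 0. Total contributed: 51.
Player A keeps 17 and receives 5.5 × 51 × 3/37 = 22.74 from the restocking fund, for a payoff of 39.74.

39.74 dollars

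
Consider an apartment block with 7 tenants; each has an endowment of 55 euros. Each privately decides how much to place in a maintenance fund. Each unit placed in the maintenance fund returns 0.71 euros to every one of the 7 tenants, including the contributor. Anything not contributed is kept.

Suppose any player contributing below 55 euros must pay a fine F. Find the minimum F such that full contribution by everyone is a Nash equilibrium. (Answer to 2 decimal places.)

15.95 euros

Given the others contribute fully, the best deviation is to contribute 0 (any partial contribution still incurs the fine and gives up units whose private return 0.71 is below 1).
Deviating from 55 to 0 saves 55 euros but forfeits the deviator's share of the drop in the maintenance fund: 0.71 × 55 = 39.05.
So the deviation gain is 55 − 39.05 = 15.95, and the fine must be at least 15.95 euros to wipe it out.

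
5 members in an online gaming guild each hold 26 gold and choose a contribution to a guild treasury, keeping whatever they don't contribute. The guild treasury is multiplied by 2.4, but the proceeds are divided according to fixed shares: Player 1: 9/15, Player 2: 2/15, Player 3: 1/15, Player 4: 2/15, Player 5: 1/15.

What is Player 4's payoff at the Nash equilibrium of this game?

34.32 gold

For player j, contributing a unit is worthwhile iff 2.4 × (j's share) ≥ 1, i.e. iff j's share is at least 0.4167.
Player 1 alone (share 9/15) is above the threshold, contributing 26; the remaining 4 contribute 0. Total contributed: 26.
Player 4 keeps 26 and receives 2.4 × 26 × 2/15 = 8.32 from the guild treasury, for a payoff of 34.32.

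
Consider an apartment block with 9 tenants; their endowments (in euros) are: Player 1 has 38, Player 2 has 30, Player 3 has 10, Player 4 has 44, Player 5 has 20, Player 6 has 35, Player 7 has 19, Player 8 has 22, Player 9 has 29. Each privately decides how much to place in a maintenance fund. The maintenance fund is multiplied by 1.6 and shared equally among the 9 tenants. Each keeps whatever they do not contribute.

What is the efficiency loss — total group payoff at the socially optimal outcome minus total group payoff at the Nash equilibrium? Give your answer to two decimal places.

148.20 euros

The private return per contributed unit is 1.6/9 = 0.1778 < 1 for every player regardless of endowment, so the Nash equilibrium is zero contribution and the group total is Σ E_j = 38 + 30 + 10 + 44 + 20 + 35 + 19 + 22 + 29 = 247.
Each contributed unit returns 1.600 to the group, so the social optimum is full contribution by everyone: group total = 1.600 × 247 = 395.20.
Efficiency loss = (1.600 − 1) × 247 = 148.20.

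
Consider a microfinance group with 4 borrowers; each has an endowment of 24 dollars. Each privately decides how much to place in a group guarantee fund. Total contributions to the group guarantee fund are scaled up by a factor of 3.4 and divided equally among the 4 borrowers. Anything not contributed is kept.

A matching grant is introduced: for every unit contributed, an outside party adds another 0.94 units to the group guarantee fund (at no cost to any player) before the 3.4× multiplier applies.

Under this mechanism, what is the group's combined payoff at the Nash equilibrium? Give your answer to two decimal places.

Under the mechanism each unit contributed yields 3.4 × 1.94 / 4 = 1.6490 back to its contributor per unit of net cost, which exceeds 1, making full contribution the dominant choice for everyone.
At the Nash equilibrium everyone contributes 24. Group total payoff = 3.4 × 1.94 × 96 = 633.22.

633.22 dollars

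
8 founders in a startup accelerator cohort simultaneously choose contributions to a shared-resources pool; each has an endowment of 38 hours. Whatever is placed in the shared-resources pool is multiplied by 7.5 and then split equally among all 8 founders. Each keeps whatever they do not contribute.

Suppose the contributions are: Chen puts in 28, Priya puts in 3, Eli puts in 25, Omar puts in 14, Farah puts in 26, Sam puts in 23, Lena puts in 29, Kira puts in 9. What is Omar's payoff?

171.19 hours

Total contributed: 28 + 3 + 25 + 14 + 26 + 23 + 29 + 9 = 157.
Each receives 7.5 × 157 / 8 = 147.19 from the shared-resources pool.
Omar keeps 38 − 14 = 24, so Omar's payoff is 24 + 147.19 = 171.19.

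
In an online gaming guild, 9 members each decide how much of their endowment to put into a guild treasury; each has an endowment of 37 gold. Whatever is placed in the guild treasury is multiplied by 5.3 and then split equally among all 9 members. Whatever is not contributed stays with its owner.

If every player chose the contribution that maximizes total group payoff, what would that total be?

1764.90 gold

Each contributed unit returns 5.300 to the group as a whole (0.5889 to each of 9 players), which exceeds 1, so the social optimum is full contribution: group total = 5.300 × 333 = 1764.90.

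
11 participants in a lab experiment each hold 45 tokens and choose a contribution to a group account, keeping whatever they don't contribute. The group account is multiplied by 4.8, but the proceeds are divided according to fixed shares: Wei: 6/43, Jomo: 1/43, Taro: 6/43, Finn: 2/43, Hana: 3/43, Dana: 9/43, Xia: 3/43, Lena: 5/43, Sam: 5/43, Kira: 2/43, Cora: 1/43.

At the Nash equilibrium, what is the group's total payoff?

666.00 tokens

Each unit j contributes comes back to j as 4.8 × (j's share), so j prefers to contribute only if that share exceeds 1/4.8 = 0.2083; otherwise keeping the unit dominates.
Only Dana (9/43) clears that bar, contributing 45; the remaining 10 contribute 0. Total contributed: 45.
The group account pays out 4.8 × 45 = 216.00 in total (split across the unequal shares, but the aggregate is all that matters for the group sum).
The 10 free-riders keep 45 each, adding 450. Group total = 450 + 216.00 = 666.00.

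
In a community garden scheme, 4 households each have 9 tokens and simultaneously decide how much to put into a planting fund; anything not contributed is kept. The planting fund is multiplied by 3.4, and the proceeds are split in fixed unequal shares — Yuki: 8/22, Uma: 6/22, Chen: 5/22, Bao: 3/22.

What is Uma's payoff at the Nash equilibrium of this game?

17.35 tokens

Player j's private return per contributed unit is 3.4 × (j's share). Contributing is weakly dominant for j when that share is at least 1/3.4 = 0.2941, and contributing 0 is dominant otherwise.
Yuki alone (share 8/22) is above the threshold, contributing 9; the remaining 3 contribute 0. Total contributed: 9.
Uma keeps 9 and receives 3.4 × 9 × 6/22 = 8.35 from the planting fund, for a payoff of 17.35.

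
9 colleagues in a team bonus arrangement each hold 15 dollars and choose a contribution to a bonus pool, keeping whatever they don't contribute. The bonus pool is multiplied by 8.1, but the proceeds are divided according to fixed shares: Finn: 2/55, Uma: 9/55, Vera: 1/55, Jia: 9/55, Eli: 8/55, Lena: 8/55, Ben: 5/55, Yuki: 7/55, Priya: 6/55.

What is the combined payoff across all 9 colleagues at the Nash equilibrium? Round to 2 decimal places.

667.50 dollars

For player j, contributing a unit is worthwhile iff 8.1 × (j's share) ≥ 1, i.e. iff j's share is at least 0.1235.
Uma, Jia, Eli, Lena and Yuki clear that bar, contributing 15 each; the remaining 4 contribute 0. Total contributed: 75.
The bonus pool pays out 8.1 × 75 = 607.50 in total (split across the unequal shares, but the aggregate is all that matters for the group sum).
The 4 free-riders keep 15 each, adding 60. Group total = 60 + 607.50 = 667.50.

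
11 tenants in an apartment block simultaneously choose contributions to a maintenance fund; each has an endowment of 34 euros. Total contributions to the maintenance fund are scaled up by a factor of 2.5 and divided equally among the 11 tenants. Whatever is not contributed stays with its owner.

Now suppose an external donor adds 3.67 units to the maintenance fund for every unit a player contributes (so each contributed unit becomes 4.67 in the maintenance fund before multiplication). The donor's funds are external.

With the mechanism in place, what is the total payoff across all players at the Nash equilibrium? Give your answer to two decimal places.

The effective private return per unit is now 2.5 × 4.67 / 11 = 1.0614 > 1, so every player's dominant strategy flips to full contribution.
So the Nash equilibrium is full contribution by all 11; the group earns 2.5 × 4.67 × 374 = 4366.45.

4366.45 euros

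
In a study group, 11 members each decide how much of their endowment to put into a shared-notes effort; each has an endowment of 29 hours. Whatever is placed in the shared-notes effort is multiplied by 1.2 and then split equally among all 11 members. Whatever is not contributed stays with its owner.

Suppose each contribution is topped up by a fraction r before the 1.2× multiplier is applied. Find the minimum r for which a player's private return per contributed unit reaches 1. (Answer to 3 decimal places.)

With matching at rate r, one contributed unit becomes (1 + r) in the shared-notes effort and returns 1.2 × (1 + r) / 11 to the contributor.
Setting this equal to 1: 1 + r = 11/1.2 = 9.1667.
So the minimum matching rate is r = 9.1667 − 1 = 8.167.

8.167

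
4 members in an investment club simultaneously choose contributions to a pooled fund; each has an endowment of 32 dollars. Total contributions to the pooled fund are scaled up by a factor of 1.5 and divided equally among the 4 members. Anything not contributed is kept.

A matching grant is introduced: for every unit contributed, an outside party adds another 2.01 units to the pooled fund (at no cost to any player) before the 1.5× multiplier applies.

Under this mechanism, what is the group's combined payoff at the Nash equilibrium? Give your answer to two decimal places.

Under the mechanism each unit contributed yields 1.5 × 3.01 / 4 = 1.1288 back to its contributor per unit of net cost, which exceeds 1, making full contribution the dominant choice for everyone.
So the Nash equilibrium is full contribution by all 4; the group earns 1.5 × 3.01 × 128 = 577.92.

577.92 dollars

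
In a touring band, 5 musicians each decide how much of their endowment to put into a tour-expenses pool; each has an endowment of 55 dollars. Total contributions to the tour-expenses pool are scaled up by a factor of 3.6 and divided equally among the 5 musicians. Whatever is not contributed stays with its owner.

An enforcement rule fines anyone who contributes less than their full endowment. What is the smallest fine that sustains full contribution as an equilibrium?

Given the others contribute fully, the best deviation is to contribute 0 (any partial contribution still incurs the fine and gives up units whose private return 0.7200 is below 1).
Deviating from 55 to 0 saves 55 dollars but forfeits the deviator's share of the drop in the tour-expenses pool: 3.6/5 × 55 = 39.60.
So the deviation gain is 55 − 39.60 = 15.40, and the fine must be at least 15.40 dollars to wipe it out.

15.40 dollars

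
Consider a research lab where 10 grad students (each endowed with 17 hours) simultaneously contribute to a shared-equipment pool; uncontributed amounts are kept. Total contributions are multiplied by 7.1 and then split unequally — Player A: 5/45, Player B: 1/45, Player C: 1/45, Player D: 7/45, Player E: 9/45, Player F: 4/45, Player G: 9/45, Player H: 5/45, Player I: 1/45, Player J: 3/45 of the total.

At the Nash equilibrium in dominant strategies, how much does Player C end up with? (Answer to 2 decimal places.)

25.05 hours

For player j, contributing a unit is worthwhile iff 7.1 × (j's share) ≥ 1, i.e. iff j's share is at least 0.1408.
The shares above 0.1408 belong to Player D, Player E and Player G, contributing 17 each; the remaining 7 contribute 0. Total contributed: 51.
Player C keeps 17 and receives 7.1 × 51 × 1/45 = 8.05 from the shared-equipment pool, for a payoff of 25.05.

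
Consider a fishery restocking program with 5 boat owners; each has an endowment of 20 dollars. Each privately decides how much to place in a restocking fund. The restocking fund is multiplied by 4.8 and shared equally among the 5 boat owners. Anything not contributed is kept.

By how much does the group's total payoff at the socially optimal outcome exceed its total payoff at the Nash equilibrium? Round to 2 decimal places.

380.00 dollars

Each contributed unit returns 4.8/5 = 0.9600 to its contributor — below 1 — so contributing 0 is dominant for every player. At the Nash equilibrium everyone keeps their 20, and the group total is 5 × 20 = 100.
Each contributed unit returns 4.800 to the group as a whole (0.9600 to each of 5 players), which exceeds 1, so the social optimum is full contribution: group total = 4.800 × 100 = 480.00.
Efficiency loss = 480.00 − 100 = 380.00.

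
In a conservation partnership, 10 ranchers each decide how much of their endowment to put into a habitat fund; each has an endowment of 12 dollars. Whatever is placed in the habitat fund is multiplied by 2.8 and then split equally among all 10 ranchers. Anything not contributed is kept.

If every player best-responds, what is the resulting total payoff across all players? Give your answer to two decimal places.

Each contributed unit returns 2.8/10 = 0.2800 to its contributor — below 1 — so contributing 0 is dominant for every player. At the Nash equilibrium everyone keeps their 12, and the group total is 10 × 12 = 120.

120.00 dollars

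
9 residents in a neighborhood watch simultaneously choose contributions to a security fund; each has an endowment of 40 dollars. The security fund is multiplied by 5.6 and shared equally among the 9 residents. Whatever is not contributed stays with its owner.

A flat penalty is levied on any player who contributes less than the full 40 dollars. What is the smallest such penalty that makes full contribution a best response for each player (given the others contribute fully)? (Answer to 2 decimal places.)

15.11 dollars

Given the others contribute fully, the best deviation is to contribute 0 (any partial contribution still incurs the fine and gives up units whose private return 0.6222 is below 1).
Deviating from 40 to 0 saves 40 dollars but forfeits the deviator's share of the drop in the security fund: 5.6/9 × 40 = 24.89.
So the deviation gain is 40 − 24.89 = 15.11, and the fine must be at least 15.11 dollars to wipe it out.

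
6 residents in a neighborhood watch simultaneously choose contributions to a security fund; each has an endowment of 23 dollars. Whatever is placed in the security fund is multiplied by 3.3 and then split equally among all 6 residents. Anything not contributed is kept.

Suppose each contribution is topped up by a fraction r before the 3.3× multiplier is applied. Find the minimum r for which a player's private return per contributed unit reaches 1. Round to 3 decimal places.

With matching at rate r, one contributed unit becomes (1 + r) in the security fund and returns 3.3 × (1 + r) / 6 to the contributor.
Setting this equal to 1: 1 + r = 6/3.3 = 1.8182.
So the minimum matching rate is r = 1.8182 − 1 = 0.818.

0.818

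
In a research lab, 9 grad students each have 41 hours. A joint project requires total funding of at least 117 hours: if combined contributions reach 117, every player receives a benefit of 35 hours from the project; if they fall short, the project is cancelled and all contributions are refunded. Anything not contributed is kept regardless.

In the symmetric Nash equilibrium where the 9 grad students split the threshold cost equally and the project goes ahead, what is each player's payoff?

63 hours

Equal share of the threshold: 117/9 = 13.
At this profile no one gains by cutting their contribution: any cut drops the total below 117, the project is cancelled, contributions are refunded, and the deviator ends with 41, which is less than 41 − 13 + 35 = 63. Contributing more than 13 just wastes the excess. So contributing exactly 13 is a best response.
Each player's payoff: 41 − 13 + 35 = 63.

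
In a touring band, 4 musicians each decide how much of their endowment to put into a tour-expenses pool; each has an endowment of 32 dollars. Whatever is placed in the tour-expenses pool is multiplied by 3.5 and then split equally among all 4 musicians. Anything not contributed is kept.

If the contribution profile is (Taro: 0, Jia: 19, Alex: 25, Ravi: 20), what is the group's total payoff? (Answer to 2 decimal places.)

288.00 dollars

Total contributed: 0 + 19 + 25 + 20 = 64; total kept: 4 × 32 − 64 = 64.
The tour-expenses pool pays out 3.5 × 64 = 224.00 in aggregate.
Group total = 64 + 224.00 = 288.00.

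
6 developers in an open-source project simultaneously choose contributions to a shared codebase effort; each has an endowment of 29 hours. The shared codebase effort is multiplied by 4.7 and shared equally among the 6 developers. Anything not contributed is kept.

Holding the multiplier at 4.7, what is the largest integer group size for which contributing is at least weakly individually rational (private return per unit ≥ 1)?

Private return per unit is 4.7/(group size), which is ≥ 1 whenever the group size is ≤ 4.7.
The largest such integer is 4.

4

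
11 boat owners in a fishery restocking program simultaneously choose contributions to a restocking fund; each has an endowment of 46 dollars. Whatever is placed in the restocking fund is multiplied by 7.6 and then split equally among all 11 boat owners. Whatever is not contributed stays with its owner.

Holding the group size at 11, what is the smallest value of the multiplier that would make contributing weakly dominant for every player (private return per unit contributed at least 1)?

11

A contributed unit returns (multiplier)/11 to its contributor.
This reaches 1 exactly when the multiplier is 11.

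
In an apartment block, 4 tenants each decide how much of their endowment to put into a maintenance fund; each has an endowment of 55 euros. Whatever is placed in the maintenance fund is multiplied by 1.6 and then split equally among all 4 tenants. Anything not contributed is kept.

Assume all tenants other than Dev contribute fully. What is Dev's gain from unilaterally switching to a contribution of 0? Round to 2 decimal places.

33.00 euros

Switching from a contribution of 55 to 0 lets Dev keep an extra 55 euros, but lowers the maintenance fund by 55, which costs Dev their own share of that drop: 1.6/4 × 55 = 22.00.
Net gain = 55 − 22.00 = 33.00. The private return per contributed unit (0.4000) is below 1, so free-riding is indeed the best response regardless of what the others do.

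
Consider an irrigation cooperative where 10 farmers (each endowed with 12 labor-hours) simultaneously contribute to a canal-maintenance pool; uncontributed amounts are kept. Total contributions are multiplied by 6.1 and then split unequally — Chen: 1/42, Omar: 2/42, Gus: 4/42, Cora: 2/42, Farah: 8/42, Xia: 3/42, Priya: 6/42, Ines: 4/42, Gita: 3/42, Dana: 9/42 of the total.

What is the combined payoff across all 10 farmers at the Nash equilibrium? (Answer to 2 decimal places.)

242.40 labor-hours

Player j's private return per contributed unit is 6.1 × (j's share). Contributing is weakly dominant for j when that share is at least 1/6.1 = 0.1639, and contributing 0 is dominant otherwise.
Farah and Dana are above the threshold, contributing 12 each; the remaining 8 contribute 0. Total contributed: 24.
The canal-maintenance pool pays out 6.1 × 24 = 146.40 in total (split across the unequal shares, but the aggregate is all that matters for the group sum).
The 8 free-riders keep 12 each, adding 96. Group total = 96 + 146.40 = 242.40.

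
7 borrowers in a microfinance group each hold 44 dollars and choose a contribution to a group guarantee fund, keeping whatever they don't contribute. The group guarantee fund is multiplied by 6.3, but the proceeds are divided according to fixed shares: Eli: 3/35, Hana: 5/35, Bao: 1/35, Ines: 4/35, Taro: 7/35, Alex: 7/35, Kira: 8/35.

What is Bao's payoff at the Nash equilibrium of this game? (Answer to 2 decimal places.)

67.76 dollars

Each unit j contributes comes back to j as 6.3 × (j's share), so j prefers to contribute only if that share exceeds 1/6.3 = 0.1587; otherwise keeping the unit dominates.
Taro, Alex and Kira clear that bar, contributing 44 each; the remaining 4 contribute 0. Total contributed: 132.
Bao keeps 44 and receives 6.3 × 132 × 1/35 = 23.76 from the group guarantee fund, for a payoff of 67.76.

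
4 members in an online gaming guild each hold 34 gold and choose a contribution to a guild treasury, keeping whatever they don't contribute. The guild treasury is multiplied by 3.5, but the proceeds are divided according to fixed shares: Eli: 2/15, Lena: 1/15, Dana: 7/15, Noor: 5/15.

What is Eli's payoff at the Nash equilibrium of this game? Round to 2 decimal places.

65.73 gold

Each unit j contributes comes back to j as 3.5 × (j's share), so j prefers to contribute only if that share exceeds 1/3.5 = 0.2857; otherwise keeping the unit dominates.
Dana and Noor are above the threshold, contributing 34 each; the remaining 2 contribute 0. Total contributed: 68.
Eli keeps 34 and receives 3.5 × 68 × 2/15 = 31.73 from the guild treasury, for a payoff of 65.73.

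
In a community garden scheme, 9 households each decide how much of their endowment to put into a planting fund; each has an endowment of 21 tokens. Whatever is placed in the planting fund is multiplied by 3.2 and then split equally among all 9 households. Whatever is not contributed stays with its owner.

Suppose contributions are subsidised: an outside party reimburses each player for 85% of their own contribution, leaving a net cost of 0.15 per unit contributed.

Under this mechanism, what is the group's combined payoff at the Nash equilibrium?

Under the mechanism each unit contributed yields (3.2/9) / 0.15 = 2.3704 back to its contributor per unit of net cost, which exceeds 1, making full contribution the dominant choice for everyone.
At the Nash equilibrium everyone contributes 21. Group total payoff = 9 × (21 × 0.85 + 3.2 × 21) = 765.45.

765.45 tokens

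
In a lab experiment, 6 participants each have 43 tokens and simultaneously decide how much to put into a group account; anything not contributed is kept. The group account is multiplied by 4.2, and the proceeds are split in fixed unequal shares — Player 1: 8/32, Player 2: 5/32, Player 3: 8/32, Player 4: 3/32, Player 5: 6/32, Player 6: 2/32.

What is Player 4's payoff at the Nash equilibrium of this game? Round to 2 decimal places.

76.86 tokens

Player j's private return per contributed unit is 4.2 × (j's share). Contributing is weakly dominant for j when that share is at least 1/4.2 = 0.2381, and contributing 0 is dominant otherwise.
Player 1 and Player 3 clear that bar, contributing 43 each; the remaining 4 contribute 0. Total contributed: 86.
Player 4 keeps 43 and receives 4.2 × 86 × 3/32 = 33.86 from the group account, for a payoff of 76.86.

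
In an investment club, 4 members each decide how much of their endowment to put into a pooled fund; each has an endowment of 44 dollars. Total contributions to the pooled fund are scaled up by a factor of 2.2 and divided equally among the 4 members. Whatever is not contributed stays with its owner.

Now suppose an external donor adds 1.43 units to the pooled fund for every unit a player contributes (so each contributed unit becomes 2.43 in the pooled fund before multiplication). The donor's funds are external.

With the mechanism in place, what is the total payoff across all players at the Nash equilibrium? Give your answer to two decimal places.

The effective private return per unit is now 2.2 × 2.43 / 4 = 1.3365 > 1, so every player's dominant strategy flips to full contribution.
At the Nash equilibrium everyone contributes 44. Group total payoff = 2.2 × 2.43 × 176 = 940.90.

940.90 dollars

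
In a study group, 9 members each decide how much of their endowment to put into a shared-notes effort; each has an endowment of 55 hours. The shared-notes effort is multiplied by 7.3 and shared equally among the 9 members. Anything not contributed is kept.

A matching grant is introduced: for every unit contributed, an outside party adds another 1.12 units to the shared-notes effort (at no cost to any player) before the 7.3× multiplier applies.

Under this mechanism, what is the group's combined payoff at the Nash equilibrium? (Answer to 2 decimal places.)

7660.62 hours

The effective private return per unit is now 7.3 × 2.12 / 9 = 1.7196 > 1, so every player's dominant strategy flips to full contribution.
At the Nash equilibrium everyone contributes 55. Group total payoff = 7.3 × 2.12 × 495 = 7660.62.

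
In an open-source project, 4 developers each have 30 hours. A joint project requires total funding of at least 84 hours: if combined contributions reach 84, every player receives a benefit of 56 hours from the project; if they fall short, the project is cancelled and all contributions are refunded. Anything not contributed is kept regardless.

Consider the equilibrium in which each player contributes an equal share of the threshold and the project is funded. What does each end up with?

65 hours

Equal share of the threshold: 84/4 = 21.
At this profile no one gains by cutting their contribution: any cut drops the total below 84, the project is cancelled, contributions are refunded, and the deviator ends with 30, which is less than 30 − 21 + 56 = 65. Contributing more than 21 just wastes the excess. So contributing exactly 21 is a best response.
Each player's payoff: 30 − 21 + 56 = 65.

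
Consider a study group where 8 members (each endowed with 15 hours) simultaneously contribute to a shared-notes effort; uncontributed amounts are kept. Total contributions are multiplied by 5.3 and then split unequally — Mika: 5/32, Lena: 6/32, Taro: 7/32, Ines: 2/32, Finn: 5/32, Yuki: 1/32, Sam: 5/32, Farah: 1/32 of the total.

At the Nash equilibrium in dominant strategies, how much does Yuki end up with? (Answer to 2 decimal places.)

17.48 hours

For player j, contributing a unit is worthwhile iff 5.3 × (j's share) ≥ 1, i.e. iff j's share is at least 0.1887.
The only share above 0.1887 is Taro's 7/32, contributing 15; the remaining 7 contribute 0. Total contributed: 15.
Yuki keeps 15 and receives 5.3 × 15 × 1/32 = 2.48 from the shared-notes effort, for a payoff of 17.48.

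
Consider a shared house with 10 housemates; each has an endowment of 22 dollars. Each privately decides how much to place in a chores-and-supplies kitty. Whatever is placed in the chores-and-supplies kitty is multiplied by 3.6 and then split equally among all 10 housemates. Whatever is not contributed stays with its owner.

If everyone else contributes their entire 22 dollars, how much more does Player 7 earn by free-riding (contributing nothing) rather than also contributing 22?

14.08 dollars

Switching from a contribution of 22 to 0 lets Player 7 keep an extra 22 dollars, but lowers the chores-and-supplies kitty by 22, which costs Player 7 their own share of that drop: 3.6/10 × 22 = 7.92.
Net gain = 22 − 7.92 = 14.08. The private return per contributed unit (0.3600) is below 1, so free-riding is indeed the best response regardless of what the others do.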